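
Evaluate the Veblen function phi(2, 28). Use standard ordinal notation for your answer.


phi(2, 28):
phi(2, beta) = zeta_beta (the beta-th zeta number, fixed point of epsilon).
phi(2, 28) = zeta_28

zeta_28


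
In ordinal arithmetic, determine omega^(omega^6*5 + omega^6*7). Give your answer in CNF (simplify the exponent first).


omega^(omega^6*5 + omega^6*7):
Both terms of the exponent have the same exponent 6, so they merge: omega^6*5 + omega^6*7 = omega^6*(5+7) = omega^6*12.
omega raised to a CNF ordinal is a single CNF term: Result = omega^(omega^6*12)

omega^(omega^6*12)


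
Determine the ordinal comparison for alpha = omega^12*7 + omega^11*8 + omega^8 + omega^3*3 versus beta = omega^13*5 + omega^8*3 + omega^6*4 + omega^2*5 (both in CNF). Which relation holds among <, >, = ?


Compare term by term from highest exponent:
alpha = omega^12*7 + omega^11*8 + omega^8 + omega^3*3
beta = omega^13*5 + omega^8*3 + omega^6*4 + omega^2*5
Term 1: alpha has omega^12*7, beta has omega^13*5
Term 2: alpha has omega^11*8, beta has omega^8*3
Term 3: alpha has omega^8*1, beta has omega^6*4
Term 4: alpha has omega^3*3, beta has omega^2*5
Result: alpha < beta

alpha < beta


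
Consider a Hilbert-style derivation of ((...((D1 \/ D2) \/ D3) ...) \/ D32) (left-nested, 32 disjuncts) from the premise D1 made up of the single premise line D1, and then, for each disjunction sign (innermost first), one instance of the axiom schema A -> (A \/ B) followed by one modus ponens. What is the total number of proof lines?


Building the left-nested 32-ary disjunction from D1:
- 1 premise line (D1)
- 32 disjuncts means 31 disjunction signs; each needs 1 axiom instance + 1 MP = 2 lines: 2 * 31 = 62
Total = 1 + 62 = 63 lines.

63


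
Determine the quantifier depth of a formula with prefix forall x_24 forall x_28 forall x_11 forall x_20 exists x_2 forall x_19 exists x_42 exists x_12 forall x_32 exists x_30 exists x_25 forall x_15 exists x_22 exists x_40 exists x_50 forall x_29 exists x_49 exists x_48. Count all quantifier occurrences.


Quantifier prefix has 18 quantifier symbols.
Quantifier depth = 18

18


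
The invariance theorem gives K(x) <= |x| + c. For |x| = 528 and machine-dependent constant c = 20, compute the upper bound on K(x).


K(x) <= |x| + c = 528 + 20 = 548

548


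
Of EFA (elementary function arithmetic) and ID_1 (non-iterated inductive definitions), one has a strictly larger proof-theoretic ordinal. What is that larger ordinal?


Proof-theoretic ordinal of EFA (elementary function arithmetic): omega^3
Proof-theoretic ordinal of ID_1 (non-iterated inductive definitions): psi_0(epsilon_{Omega+1})
Comparing: omega^3 < psi_0(epsilon_{Omega+1}).
The larger ordinal is psi_0(epsilon_{Omega+1}) (from ID_1 (non-iterated inductive definitions)).

psi_0(epsilon_{Omega+1})


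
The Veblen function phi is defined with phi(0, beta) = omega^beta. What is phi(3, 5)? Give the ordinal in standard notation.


phi(3, 5):
phi(3, beta) = eta_beta (the beta-th eta number, fixed point of zeta).
phi(3, 5) = eta_5

eta_5


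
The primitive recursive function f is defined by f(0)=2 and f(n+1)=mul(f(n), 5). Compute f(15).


f(0) = 2
f(1) = mul(f(0), 5) = mul(2, 5) = 10
f(2) = mul(f(1), 5) = mul(10, 5) = 50
f(3) = mul(f(2), 5) = mul(50, 5) = 250
f(4) = mul(f(3), 5) = mul(250, 5) = 1250
f(5) = mul(f(4), 5) = mul(1250, 5) = 6250
f(6) = mul(f(5), 5) = mul(6250, 5) = 31250
f(7) = mul(f(6), 5) = mul(31250, 5) = 156250
f(8) = mul(f(7), 5) = mul(156250, 5) = 781250
f(9) = mul(f(8), 5) = mul(781250, 5) = 3906250
f(10) = mul(f(9), 5) = mul(3906250, 5) = 19531250
f(11) = mul(f(10), 5) = mul(19531250, 5) = 97656250
f(12) = mul(f(11), 5) = mul(97656250, 5) = 488281250
f(13) = mul(f(12), 5) = mul(488281250, 5) = 2441406250
f(14) = mul(f(13), 5) = mul(2441406250, 5) = 12207031250
f(15) = mul(f(14), 5) = mul(12207031250, 5) = 61035156250


61035156250


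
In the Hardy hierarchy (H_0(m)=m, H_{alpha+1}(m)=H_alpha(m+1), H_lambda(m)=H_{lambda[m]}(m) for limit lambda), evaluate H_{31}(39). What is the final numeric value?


H_31(39):
For finite ordinals k, H_k(n) = n + k (each successor step adds 1).
H_31(39) = 39 + 31 = 70

70


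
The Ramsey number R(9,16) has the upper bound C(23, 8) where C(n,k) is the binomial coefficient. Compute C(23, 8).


R(9,16) <= C(9+16-2, 9-1) = C(23, 8)
C(23, 8) = 23! / (8! * 15!)
= 490314

490314


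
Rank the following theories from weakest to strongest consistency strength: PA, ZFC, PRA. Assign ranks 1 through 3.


Ordering by consistency strength:
1. PRA
2. PA
3. ZFC


PA=2, ZFC=3, PRA=1


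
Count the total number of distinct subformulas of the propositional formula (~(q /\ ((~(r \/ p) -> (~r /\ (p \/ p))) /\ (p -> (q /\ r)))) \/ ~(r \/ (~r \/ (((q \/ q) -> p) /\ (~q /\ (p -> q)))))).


Formula: (~(q /\ ((~(r \/ p) -> (~r /\ (p \/ p))) /\ (p -> (q /\ r)))) \/ ~(r \/ (~r \/ (((q \/ q) -> p) /\ (~q /\ (p -> q))))))
Subformulas found:
  1. r
  2. q
  3. p
  4. ~r
  5. ~q
  6. (p \/ p)
  7. (q /\ r)
  8. (r \/ p)
  9. (p -> q)
  10. (q \/ q)
  11. ~(r \/ p)
  12. ((q \/ q) -> p)
  13. (p -> (q /\ r))
  14. (~r /\ (p \/ p))
  15. (~q /\ (p -> q))
  16. (~(r \/ p) -> (~r /\ (p \/ p)))
  17. (((q \/ q) -> p) /\ (~q /\ (p -> q)))
  18. (~r \/ (((q \/ q) -> p) /\ (~q /\ (p -> q))))
  19. (r \/ (~r \/ (((q \/ q) -> p) /\ (~q /\ (p -> q)))))
  20. ((~(r \/ p) -> (~r /\ (p \/ p))) /\ (p -> (q /\ r)))
  21. ~(r \/ (~r \/ (((q \/ q) -> p) /\ (~q /\ (p -> q)))))
  22. (q /\ ((~(r \/ p) -> (~r /\ (p \/ p))) /\ (p -> (q /\ r))))
  23. ~(q /\ ((~(r \/ p) -> (~r /\ (p \/ p))) /\ (p -> (q /\ r))))
  24. (~(q /\ ((~(r \/ p) -> (~r /\ (p \/ p))) /\ (p -> (q /\ r)))) \/ ~(r \/ (~r \/ (((q \/ q) -> p) /\ (~q /\ (p -> q))))))
Total distinct subformulas = 24

24


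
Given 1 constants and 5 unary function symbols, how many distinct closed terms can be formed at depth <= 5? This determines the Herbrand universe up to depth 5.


Herbrand terms by depth:
Depth 0: 1 constants
Depth 1: 5 new terms (running total: 6)
Depth 2: 25 new terms (running total: 31)
Depth 3: 125 new terms (running total: 156)
Depth 4: 625 new terms (running total: 781)
Depth 5: 3125 new terms (running total: 3906)
Total distinct ground terms = 3906

3906


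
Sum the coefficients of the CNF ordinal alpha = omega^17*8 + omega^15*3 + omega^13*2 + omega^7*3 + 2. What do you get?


CNF: omega^17*8 + omega^15*3 + omega^13*2 + omega^7*3 + 2
Coefficients: 8 + 3 + 2 + 3 + 2 = 18

18


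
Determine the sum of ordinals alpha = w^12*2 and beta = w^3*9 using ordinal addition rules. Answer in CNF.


Ordinal addition w^12*2 + w^3*9:
Leading exponent of alpha (12) > leading exponent of beta (3).
Since alpha's term has higher exponent than beta's leading term,
the sum is simply alpha followed by beta.
Result = w^12*2 + w^3*9

w^12*2 + w^3*9


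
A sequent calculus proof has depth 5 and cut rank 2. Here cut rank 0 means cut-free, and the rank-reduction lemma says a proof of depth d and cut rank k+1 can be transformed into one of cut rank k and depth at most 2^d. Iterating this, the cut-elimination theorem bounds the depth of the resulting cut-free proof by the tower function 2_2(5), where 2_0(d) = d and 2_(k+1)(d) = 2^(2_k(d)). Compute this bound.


Each rank reduction sends depth d to at most 2^d; cut rank r needs r reductions.
2_0(5) = 5
2_1(5) = 2^5 = 32
2_2(5) = 2^32 = 4294967296
Cut-free depth bound = 4294967296

4294967296


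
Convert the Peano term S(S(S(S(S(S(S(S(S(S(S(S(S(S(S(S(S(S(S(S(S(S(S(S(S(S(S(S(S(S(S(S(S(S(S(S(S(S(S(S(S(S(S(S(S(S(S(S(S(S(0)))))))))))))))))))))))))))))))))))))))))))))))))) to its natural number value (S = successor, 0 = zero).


Counting successors applied to 0:
50 applications of S to 0 = 50

50


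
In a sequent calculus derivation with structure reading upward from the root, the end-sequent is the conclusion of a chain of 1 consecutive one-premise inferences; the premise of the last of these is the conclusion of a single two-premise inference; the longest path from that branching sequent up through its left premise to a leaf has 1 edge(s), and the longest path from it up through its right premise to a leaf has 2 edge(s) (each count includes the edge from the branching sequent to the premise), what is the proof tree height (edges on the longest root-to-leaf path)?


Longest path through the left premise: 1 edges (measured from the branching sequent)
Longest path through the right premise: 2 edges
Height of the subtree rooted at the branching sequent: max(1, 2) = 2
The branching sequent sits 1 edges above the root (the chain of one-premise inferences), so height = 2 + 1 = 3

3


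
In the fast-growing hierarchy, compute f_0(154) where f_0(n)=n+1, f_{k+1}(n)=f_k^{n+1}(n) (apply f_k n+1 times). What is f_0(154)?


f_0(154) = 154 + 1 = 155

155


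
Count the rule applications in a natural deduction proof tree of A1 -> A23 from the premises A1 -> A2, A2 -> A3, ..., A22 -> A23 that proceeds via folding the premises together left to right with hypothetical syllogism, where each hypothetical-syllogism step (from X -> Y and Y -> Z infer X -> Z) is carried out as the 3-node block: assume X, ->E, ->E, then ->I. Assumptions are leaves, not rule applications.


There are 22 premises in the chain. The first HS step combines premises 1 and 2; each further premise needs one more HS step.
So 22 premises require 22 - 1 = 21 hypothetical-syllogism steps.
Each HS step uses 3 inference nodes (->E, ->E, ->I).
21 * 3 = 63 total inference nodes.

63


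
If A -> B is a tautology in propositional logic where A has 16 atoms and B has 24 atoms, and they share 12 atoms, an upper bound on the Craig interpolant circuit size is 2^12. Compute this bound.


Shared atoms = 12
Craig interpolant size bound = 2^12
= 4096

4096


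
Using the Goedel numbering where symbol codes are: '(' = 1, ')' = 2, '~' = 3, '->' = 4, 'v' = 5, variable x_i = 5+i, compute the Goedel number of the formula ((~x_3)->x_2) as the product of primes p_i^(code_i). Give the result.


Formula: ((~x_3)->x_2)
Symbol codes: [1, 1, 3, 8, 2, 4, 7, 2]
Primes: [2, 3, 5, 7, 11, 13, 17, 19]
p_1^1 = 2^1 = 2
p_2^1 = 3^1 = 3
p_3^3 = 5^3 = 125
p_4^8 = 7^8 = 5764801
p_5^2 = 11^2 = 121
p_6^4 = 13^4 = 28561
p_7^7 = 17^7 = 410338673
p_8^2 = 19^2 = 361
Product = 2213369976438314880180744750

2213369976438314880180744750


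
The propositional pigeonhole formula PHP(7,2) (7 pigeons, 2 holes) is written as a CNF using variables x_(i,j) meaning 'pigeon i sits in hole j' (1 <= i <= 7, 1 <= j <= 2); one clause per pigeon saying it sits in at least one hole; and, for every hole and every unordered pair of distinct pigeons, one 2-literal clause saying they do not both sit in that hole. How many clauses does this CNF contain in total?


PHP(7,2): 7 pigeons, 2 holes, 7*2 = 14 variables.
- pigeon clauses: one per pigeon -> 7 clauses
- hole clauses: 2 holes * C(7,2) = 2 * 21 -> 42 clauses
Total clauses = 7 + 42 = 49

49


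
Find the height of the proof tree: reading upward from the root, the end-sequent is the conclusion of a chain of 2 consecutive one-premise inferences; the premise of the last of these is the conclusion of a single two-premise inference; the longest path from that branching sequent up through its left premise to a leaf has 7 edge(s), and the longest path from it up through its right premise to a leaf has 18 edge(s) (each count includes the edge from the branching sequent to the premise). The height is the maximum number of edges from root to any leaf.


Longest path through the left premise: 7 edges (measured from the branching sequent)
Longest path through the right premise: 18 edges
Height of the subtree rooted at the branching sequent: max(7, 18) = 18
The branching sequent sits 2 edges above the root (the chain of one-premise inferences), so height = 18 + 2 = 20

20


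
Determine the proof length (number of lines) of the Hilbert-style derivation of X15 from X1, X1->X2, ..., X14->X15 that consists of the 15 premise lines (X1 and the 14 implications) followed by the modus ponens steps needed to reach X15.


We have 15 premise lines: X1 and 14 implications.
Each implication is detached once by MP, giving 14 MP lines.
15 premise lines + 14 MP lines = 29 total lines.

29


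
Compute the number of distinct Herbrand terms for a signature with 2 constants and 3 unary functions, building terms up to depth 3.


Herbrand terms by depth:
Depth 0: 2 constants
Depth 1: 6 new terms (running total: 8)
Depth 2: 18 new terms (running total: 26)
Depth 3: 54 new terms (running total: 80)
Total distinct ground terms = 80

80


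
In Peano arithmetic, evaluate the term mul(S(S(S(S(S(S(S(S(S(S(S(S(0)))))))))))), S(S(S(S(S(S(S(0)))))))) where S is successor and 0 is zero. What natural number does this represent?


mul(S^12(0), S^7(0)):
S^12(0) = 12
S^7(0) = 7
12 * 7 = 84

84


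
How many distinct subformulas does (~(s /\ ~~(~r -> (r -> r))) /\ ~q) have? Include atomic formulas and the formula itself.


Formula: (~(s /\ ~~(~r -> (r -> r))) /\ ~q)
Subformulas found:
  1. q
  2. s
  3. r
  4. ~q
  5. ~r
  6. (r -> r)
  7. (~r -> (r -> r))
  8. ~(~r -> (r -> r))
  9. ~~(~r -> (r -> r))
  10. (s /\ ~~(~r -> (r -> r)))
  11. ~(s /\ ~~(~r -> (r -> r)))
  12. (~(s /\ ~~(~r -> (r -> r))) /\ ~q)
Total distinct subformulas = 12

12


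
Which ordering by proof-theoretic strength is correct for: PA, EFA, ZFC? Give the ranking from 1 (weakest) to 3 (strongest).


Ordering by consistency strength:
1. EFA
2. PA
3. ZFC


PA=2, EFA=1, ZFC=3


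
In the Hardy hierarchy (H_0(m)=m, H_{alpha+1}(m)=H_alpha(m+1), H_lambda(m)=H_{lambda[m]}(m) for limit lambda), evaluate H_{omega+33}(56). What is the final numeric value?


H_{omega+33}(56):
Unwind the 33 successor steps: H_{omega+33}(56) = H_omega(56+33) = H_omega(89).
H_omega(m) = H_m(m) = m + m = 2m.
Result = 2 * 89 = 178

178


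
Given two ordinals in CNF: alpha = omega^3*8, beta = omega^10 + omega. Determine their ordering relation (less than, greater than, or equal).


Compare term by term from highest exponent:
alpha = omega^3*8
beta = omega^10 + omega
Term 1: alpha has omega^3*8, beta has omega^10*1
Term 2: alpha has omega^0*0, beta has omega^1*1
Result: alpha < beta

alpha < beta


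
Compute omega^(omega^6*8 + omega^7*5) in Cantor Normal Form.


omega^(omega^6*8 + omega^7*5):
In ordinal addition a term is absorbed by a following term of strictly larger exponent: 6 < 7, so omega^6*8 + omega^7*5 = omega^7*5.
omega raised to a CNF ordinal is a single CNF term: Result = omega^(omega^7*5)

omega^(omega^7*5)


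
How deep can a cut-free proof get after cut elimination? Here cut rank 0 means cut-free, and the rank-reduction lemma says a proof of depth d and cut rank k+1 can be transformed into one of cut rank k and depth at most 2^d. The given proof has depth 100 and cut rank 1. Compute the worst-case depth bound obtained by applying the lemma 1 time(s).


Each rank reduction sends depth d to at most 2^d; cut rank r needs r reductions.
2_0(100) = 100
2_1(100) = 2^100 = 1267650600228229401496703205376
Cut-free depth bound = 1267650600228229401496703205376

1267650600228229401496703205376


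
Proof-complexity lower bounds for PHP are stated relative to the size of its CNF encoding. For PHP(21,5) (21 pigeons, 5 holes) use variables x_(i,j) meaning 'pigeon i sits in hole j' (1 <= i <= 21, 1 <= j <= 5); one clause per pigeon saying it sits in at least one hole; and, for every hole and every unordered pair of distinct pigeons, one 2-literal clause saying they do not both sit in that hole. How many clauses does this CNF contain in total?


PHP(21,5): 21 pigeons, 5 holes, 21*5 = 105 variables.
- pigeon clauses: one per pigeon -> 21 clauses
- hole clauses: 5 holes * C(21,2) = 5 * 210 -> 1050 clauses
Total clauses = 21 + 1050 = 1071

1071


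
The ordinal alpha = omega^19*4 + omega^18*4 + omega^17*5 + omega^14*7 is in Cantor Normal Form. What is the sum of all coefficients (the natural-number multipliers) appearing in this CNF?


CNF: omega^19*4 + omega^18*4 + omega^17*5 + omega^14*7
Coefficients: 4 + 4 + 5 + 7 = 20

20


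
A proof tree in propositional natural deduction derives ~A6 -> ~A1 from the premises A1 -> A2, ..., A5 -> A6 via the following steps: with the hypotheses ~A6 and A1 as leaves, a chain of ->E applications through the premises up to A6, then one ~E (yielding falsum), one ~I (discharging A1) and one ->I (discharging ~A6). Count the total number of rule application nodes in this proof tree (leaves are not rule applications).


From hypothesis A1, 5 ->E steps along the 5 premises yield A6.
~E with hypothesis ~A6 gives falsum (1 node); ~I discharging A1 gives ~A1 (1 node); ->I discharging ~A6 gives the goal (1 node).
Total = 5 + 3 = 8 inference nodes.

8


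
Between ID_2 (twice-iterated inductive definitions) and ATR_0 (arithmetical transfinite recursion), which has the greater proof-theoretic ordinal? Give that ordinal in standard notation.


Proof-theoretic ordinal of ID_2 (twice-iterated inductive definitions): psi_0(epsilon_{Omega_2+1})
Proof-theoretic ordinal of ATR_0 (arithmetical transfinite recursion): Gamma_0
Comparing: Gamma_0 < psi_0(epsilon_{Omega_2+1}).
The larger ordinal is psi_0(epsilon_{Omega_2+1}) (from ID_2 (twice-iterated inductive definitions)).

psi_0(epsilon_{Omega_2+1})


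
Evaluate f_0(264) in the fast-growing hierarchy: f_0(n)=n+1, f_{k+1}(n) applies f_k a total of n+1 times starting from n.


f_0(264) = 264 + 1 = 265

265


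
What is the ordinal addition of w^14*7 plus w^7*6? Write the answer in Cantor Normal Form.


Ordinal addition w^14*7 + w^7*6:
Leading exponent of alpha (14) > leading exponent of beta (7).
Since alpha's term has higher exponent than beta's leading term,
the sum is simply alpha followed by beta.
Result = w^14*7 + w^7*6

w^14*7 + w^7*6


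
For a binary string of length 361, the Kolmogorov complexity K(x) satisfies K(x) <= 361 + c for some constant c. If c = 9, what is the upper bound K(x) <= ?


K(x) <= |x| + c = 361 + 9 = 370

370


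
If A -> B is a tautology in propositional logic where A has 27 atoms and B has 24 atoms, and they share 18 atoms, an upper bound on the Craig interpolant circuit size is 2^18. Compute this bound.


Shared atoms = 18
Craig interpolant size bound = 2^18
= 262144

262144


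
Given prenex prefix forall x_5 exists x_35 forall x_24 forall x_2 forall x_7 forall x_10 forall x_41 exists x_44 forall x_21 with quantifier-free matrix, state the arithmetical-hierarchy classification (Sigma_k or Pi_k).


Leading quantifier is forall, so the class is Pi.
Number of quantifier blocks = alternations + 1 = 4 + 1 = 5.
Classification: Pi_5

Pi_5


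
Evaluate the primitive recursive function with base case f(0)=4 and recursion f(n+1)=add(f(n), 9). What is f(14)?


f(0) = 4
f(1) = add(f(0), 9) = add(4, 9) = 13
f(2) = add(f(1), 9) = add(13, 9) = 22
f(3) = add(f(2), 9) = add(22, 9) = 31
f(4) = add(f(3), 9) = add(31, 9) = 40
f(5) = add(f(4), 9) = add(40, 9) = 49
f(6) = add(f(5), 9) = add(49, 9) = 58
f(7) = add(f(6), 9) = add(58, 9) = 67
f(8) = add(f(7), 9) = add(67, 9) = 76
f(9) = add(f(8), 9) = add(76, 9) = 85
f(10) = add(f(9), 9) = add(85, 9) = 94
f(11) = add(f(10), 9) = add(94, 9) = 103
f(12) = add(f(11), 9) = add(103, 9) = 112
f(13) = add(f(12), 9) = add(112, 9) = 121
f(14) = add(f(13), 9) = add(121, 9) = 130


130


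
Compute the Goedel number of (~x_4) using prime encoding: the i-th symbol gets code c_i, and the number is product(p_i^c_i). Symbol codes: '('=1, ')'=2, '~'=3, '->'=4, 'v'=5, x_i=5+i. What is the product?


Formula: (~x_4)
Symbol codes: [1, 3, 9, 2]
Primes: [2, 3, 5, 7]
p_1^1 = 2^1 = 2
p_2^3 = 3^3 = 27
p_3^9 = 5^9 = 1953125
p_4^2 = 7^2 = 49
Product = 5167968750

5167968750


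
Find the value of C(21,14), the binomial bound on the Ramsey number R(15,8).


R(15,8) <= C(15+8-2, 15-1) = C(21, 14)
C(21, 14) = 21! / (14! * 7!)
= 116280

116280


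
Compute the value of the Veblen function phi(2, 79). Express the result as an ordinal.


phi(2, 79):
phi(2, beta) = zeta_beta (the beta-th zeta number, fixed point of epsilon).
phi(2, 79) = zeta_79

zeta_79


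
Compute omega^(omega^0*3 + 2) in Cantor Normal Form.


omega^(omega^0*3 + 2):
omega^0 = 1, so the exponent is 3 + 2 = 5 (finite ordinal addition).
Result = omega^5, already a single CNF term.

omega^5


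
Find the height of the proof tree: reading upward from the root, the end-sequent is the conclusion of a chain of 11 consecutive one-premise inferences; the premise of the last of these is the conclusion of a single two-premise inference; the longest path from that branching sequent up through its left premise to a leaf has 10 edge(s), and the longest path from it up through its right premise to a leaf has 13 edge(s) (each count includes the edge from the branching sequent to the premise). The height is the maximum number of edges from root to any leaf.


Longest path through the left premise: 10 edges (measured from the branching sequent)
Longest path through the right premise: 13 edges
Height of the subtree rooted at the branching sequent: max(10, 13) = 13
The branching sequent sits 11 edges above the root (the chain of one-premise inferences), so height = 13 + 11 = 24

24


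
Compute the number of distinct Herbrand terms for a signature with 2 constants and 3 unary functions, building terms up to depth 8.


Herbrand terms by depth:
Depth 0: 2 constants
Depth 1: 6 new terms (running total: 8)
Depth 2: 18 new terms (running total: 26)
Depth 3: 54 new terms (running total: 80)
Depth 4: 162 new terms (running total: 242)
Depth 5: 486 new terms (running total: 728)
Depth 6: 1458 new terms (running total: 2186)
Depth 7: 4374 new terms (running total: 6560)
Depth 8: 13122 new terms (running total: 19682)
Total distinct ground terms = 19682

19682


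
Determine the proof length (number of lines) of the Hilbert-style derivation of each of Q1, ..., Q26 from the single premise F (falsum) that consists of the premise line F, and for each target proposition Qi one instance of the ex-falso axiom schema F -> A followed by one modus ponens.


Ex falso, line by line:
- 1 premise line (F)
- 26 targets, each needing 1 axiom instance (F -> Qi) + 1 MP = 2 lines: 2 * 26 = 52
Total = 1 + 52 = 53 lines.

53


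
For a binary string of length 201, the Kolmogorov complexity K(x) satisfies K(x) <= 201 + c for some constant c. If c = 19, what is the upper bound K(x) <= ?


K(x) <= |x| + c = 201 + 19 = 220

220


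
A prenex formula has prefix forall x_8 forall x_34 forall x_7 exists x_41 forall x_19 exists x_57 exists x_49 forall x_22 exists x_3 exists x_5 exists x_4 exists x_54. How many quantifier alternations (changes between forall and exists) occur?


Walk the prefix and count type changes:
  position 1: forall -> forall
  position 2: forall -> forall
  position 3: forall -> exists <-- alternation
  position 4: exists -> forall <-- alternation
  position 5: forall -> exists <-- alternation
  position 6: exists -> exists
  position 7: exists -> forall <-- alternation
  position 8: forall -> exists <-- alternation
  position 9: exists -> exists
  position 10: exists -> exists
  position 11: exists -> exists
Total alternations = 5

5


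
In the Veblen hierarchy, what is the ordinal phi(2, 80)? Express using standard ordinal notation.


phi(2, 80):
phi(2, beta) = zeta_beta (the beta-th zeta number, fixed point of epsilon).
phi(2, 80) = zeta_80

zeta_80


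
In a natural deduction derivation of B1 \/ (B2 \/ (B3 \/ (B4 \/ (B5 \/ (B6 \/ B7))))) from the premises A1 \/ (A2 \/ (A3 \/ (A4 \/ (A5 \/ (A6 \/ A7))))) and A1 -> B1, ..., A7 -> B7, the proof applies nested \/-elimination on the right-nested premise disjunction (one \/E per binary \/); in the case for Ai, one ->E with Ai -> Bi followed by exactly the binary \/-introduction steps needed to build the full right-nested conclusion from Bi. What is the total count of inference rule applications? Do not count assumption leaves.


Constructive dilemma with 7 branches, all disjunctions right-nested:
- \/E: the premise has 6 binary \/, each eliminated once: 6 nodes.
- ->E: one per case (Ai with Ai -> Bi gives Bi): 7 nodes.
- \/I: in case i < n, Bi needs 1 step to form Bi \/ (B(i+1) \/ ...) and then i-1 steps to prepend B(i-1), ..., B1, i.e. i steps; in case i = n, B7 needs 6 prepend steps.
  \/I total = (1 + 2 + ... + 6) + 6 = 21 + 6 = 27 nodes.
Total = 6 + 7 + 27 = 40

40


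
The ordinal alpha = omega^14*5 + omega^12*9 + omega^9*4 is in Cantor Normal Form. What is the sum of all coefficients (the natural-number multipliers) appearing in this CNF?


CNF: omega^14*5 + omega^12*9 + omega^9*4
Coefficients: 5 + 9 + 4 = 18

18


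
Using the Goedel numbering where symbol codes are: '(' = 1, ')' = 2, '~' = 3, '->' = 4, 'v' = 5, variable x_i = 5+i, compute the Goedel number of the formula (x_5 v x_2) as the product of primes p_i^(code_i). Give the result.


Formula: (x_5 v x_2)
Symbol codes: [1, 10, 5, 7, 2]
Primes: [2, 3, 5, 7, 11]
p_1^1 = 2^1 = 2
p_2^10 = 3^10 = 59049
p_3^5 = 5^5 = 3125
p_4^7 = 7^7 = 823543
p_5^2 = 11^2 = 121
Product = 36775976646543750

36775976646543750


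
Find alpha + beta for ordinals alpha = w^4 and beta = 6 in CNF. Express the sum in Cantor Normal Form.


Ordinal addition w^4 + 6:
Leading exponent of alpha (4) > leading exponent of beta (0).
Since alpha's term has higher exponent than beta's leading term,
the sum is simply alpha followed by beta.
Result = w^4 + 6

w^4 + 6


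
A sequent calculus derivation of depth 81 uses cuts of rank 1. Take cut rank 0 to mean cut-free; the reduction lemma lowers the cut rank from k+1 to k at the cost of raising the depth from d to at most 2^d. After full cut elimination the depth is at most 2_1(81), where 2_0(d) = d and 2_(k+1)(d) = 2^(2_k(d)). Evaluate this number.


Each rank reduction sends depth d to at most 2^d; cut rank r needs r reductions.
2_0(81) = 81
2_1(81) = 2^81 = 2417851639229258349412352
Cut-free depth bound = 2417851639229258349412352

2417851639229258349412352


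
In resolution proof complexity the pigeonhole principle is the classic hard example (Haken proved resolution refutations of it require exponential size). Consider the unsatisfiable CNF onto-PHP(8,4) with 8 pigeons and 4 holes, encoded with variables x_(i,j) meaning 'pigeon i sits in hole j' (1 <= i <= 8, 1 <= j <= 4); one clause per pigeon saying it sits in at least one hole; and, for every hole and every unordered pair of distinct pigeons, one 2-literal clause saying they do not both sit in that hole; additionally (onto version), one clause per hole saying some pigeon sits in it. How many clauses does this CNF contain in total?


onto-PHP(8,4): 8 pigeons, 4 holes, 8*4 = 32 variables.
- pigeon clauses: one per pigeon -> 8 clauses
- hole clauses: 4 holes * C(8,2) = 4 * 28 -> 112 clauses
- onto clauses: one per hole -> 4 clauses
Total clauses = 8 + 112 + 4 = 124

124


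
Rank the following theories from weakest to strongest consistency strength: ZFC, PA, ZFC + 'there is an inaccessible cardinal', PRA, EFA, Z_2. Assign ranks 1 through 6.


Ordering by consistency strength:
1. EFA
2. PRA
3. PA
4. Z_2
5. ZFC
6. ZFC + 'there is an inaccessible cardinal'


ZFC=5, PA=3, ZFC + 'there is an inaccessible cardinal'=6, PRA=2, EFA=1, Z_2=4


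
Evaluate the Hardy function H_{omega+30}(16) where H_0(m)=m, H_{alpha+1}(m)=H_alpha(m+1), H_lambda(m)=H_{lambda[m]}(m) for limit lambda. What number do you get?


H_{omega+30}(16):
Unwind the 30 successor steps: H_{omega+30}(16) = H_omega(16+30) = H_omega(46).
H_omega(m) = H_m(m) = m + m = 2m.
Result = 2 * 46 = 92

92


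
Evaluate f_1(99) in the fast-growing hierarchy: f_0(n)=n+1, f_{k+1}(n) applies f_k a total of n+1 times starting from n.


f_1(99) = f_0^100(99)
f_0 adds 1 each time, applied 100 times.
f_1(99) = 99 + 100 = 199

199


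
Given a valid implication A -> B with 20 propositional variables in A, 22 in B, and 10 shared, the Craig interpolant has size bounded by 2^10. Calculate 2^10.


Shared atoms = 10
Craig interpolant size bound = 2^10
= 1024

1024


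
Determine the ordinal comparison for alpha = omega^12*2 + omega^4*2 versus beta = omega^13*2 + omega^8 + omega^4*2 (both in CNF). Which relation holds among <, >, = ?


Compare term by term from highest exponent:
alpha = omega^12*2 + omega^4*2
beta = omega^13*2 + omega^8 + omega^4*2
Term 1: alpha has omega^12*2, beta has omega^13*2
Term 2: alpha has omega^4*2, beta has omega^8*1
Term 3: alpha has omega^0*0, beta has omega^4*2
Result: alpha < beta

alpha < beta


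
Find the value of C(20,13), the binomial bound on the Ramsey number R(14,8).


R(14,8) <= C(14+8-2, 14-1) = C(20, 13)
C(20, 13) = 20! / (13! * 7!)
= 77520

77520


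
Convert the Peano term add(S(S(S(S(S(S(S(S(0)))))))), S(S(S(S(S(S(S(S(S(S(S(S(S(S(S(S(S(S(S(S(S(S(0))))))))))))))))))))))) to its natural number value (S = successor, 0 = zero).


add(S^8(0), S^22(0)):
S^8(0) = 8
S^22(0) = 22
8 + 22 = 30

30


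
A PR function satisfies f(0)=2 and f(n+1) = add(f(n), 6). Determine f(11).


f(0) = 2
f(1) = add(f(0), 6) = add(2, 6) = 8
f(2) = add(f(1), 6) = add(8, 6) = 14
f(3) = add(f(2), 6) = add(14, 6) = 20
f(4) = add(f(3), 6) = add(20, 6) = 26
f(5) = add(f(4), 6) = add(26, 6) = 32
f(6) = add(f(5), 6) = add(32, 6) = 38
f(7) = add(f(6), 6) = add(38, 6) = 44
f(8) = add(f(7), 6) = add(44, 6) = 50
f(9) = add(f(8), 6) = add(50, 6) = 56
f(10) = add(f(9), 6) = add(56, 6) = 62
f(11) = add(f(10), 6) = add(62, 6) = 68


68


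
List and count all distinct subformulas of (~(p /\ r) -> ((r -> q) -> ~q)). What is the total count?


Formula: (~(p /\ r) -> ((r -> q) -> ~q))
Subformulas found:
  1. q
  2. r
  3. p
  4. ~q
  5. (p /\ r)
  6. (r -> q)
  7. ~(p /\ r)
  8. ((r -> q) -> ~q)
  9. (~(p /\ r) -> ((r -> q) -> ~q))
Total distinct subformulas = 9

9


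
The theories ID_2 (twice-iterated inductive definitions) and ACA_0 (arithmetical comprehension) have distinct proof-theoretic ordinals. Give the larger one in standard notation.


Proof-theoretic ordinal of ID_2 (twice-iterated inductive definitions): psi_0(epsilon_{Omega_2+1})
Proof-theoretic ordinal of ACA_0 (arithmetical comprehension): epsilon_0
Comparing: epsilon_0 < psi_0(epsilon_{Omega_2+1}).
The larger ordinal is psi_0(epsilon_{Omega_2+1}) (from ID_2 (twice-iterated inductive definitions)).

psi_0(epsilon_{Omega_2+1})


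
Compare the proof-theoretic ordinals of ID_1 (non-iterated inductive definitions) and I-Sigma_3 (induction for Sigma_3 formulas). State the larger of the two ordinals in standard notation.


Proof-theoretic ordinal of ID_1 (non-iterated inductive definitions): psi_0(epsilon_{Omega+1})
Proof-theoretic ordinal of I-Sigma_3 (induction for Sigma_3 formulas): omega^(omega^(omega^omega))
Comparing: omega^(omega^(omega^omega)) < psi_0(epsilon_{Omega+1}).
The larger ordinal is psi_0(epsilon_{Omega+1}) (from ID_1 (non-iterated inductive definitions)).

psi_0(epsilon_{Omega+1})


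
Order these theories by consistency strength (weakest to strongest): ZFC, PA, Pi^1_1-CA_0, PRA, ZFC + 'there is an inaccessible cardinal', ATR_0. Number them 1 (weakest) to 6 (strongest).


Ordering by consistency strength:
1. PRA
2. PA
3. ATR_0
4. Pi^1_1-CA_0
5. ZFC
6. ZFC + 'there is an inaccessible cardinal'


ZFC=5, PA=2, Pi^1_1-CA_0=4, PRA=1, ZFC + 'there is an inaccessible cardinal'=6, ATR_0=3


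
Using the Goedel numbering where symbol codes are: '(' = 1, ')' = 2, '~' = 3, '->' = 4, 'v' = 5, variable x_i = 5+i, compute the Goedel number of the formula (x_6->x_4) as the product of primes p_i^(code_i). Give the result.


Formula: (x_6->x_4)
Symbol codes: [1, 11, 4, 9, 2]
Primes: [2, 3, 5, 7, 11]
p_1^1 = 2^1 = 2
p_2^11 = 3^11 = 177147
p_3^4 = 5^4 = 625
p_4^9 = 7^9 = 40353607
p_5^2 = 11^2 = 121
Product = 1081213713408386250

1081213713408386250


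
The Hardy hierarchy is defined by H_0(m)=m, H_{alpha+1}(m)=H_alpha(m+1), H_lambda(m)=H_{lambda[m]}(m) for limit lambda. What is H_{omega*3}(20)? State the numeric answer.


H_{omega*3}(20):
For the Hardy hierarchy, H_{omega*k}(n) = 2^k * n.
2^3 = 8.
8 * 20 = 160

160


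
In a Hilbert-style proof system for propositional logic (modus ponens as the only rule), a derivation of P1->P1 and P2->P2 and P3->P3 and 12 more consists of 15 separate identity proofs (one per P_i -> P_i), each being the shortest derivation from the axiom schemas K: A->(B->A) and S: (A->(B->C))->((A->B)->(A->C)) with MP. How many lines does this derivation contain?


The shortest proof of A->A from K and S in the Hilbert calculus has exactly 5 lines:
(1) K instance A->((A->A)->A), (2) S instance, (3) MP on 1,2, (4) K instance A->(A->A), (5) MP on 3,4.
For 15 independent identities: 15 * 5 = 75 lines total.

75


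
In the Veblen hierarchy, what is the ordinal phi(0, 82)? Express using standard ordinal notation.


phi(0, 82):
phi(0, beta) = omega^beta by definition.
phi(0, 82) = omega^82

omega^82


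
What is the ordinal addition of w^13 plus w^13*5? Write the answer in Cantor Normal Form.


Ordinal addition w^13 + w^13*5:
Both terms have the same exponent 13.
w^e*c + w^e*d = w^e*(c+d).
Result = w^13*(1+5) = w^13*6

w^13*6


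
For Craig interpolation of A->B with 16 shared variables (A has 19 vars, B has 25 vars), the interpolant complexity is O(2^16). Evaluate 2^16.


Shared atoms = 16
Craig interpolant size bound = 2^16
= 65536

65536


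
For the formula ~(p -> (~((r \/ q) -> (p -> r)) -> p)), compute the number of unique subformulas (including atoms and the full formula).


Formula: ~(p -> (~((r \/ q) -> (p -> r)) -> p))
Subformulas found:
  1. q
  2. r
  3. p
  4. (r \/ q)
  5. (p -> r)
  6. ((r \/ q) -> (p -> r))
  7. ~((r \/ q) -> (p -> r))
  8. (~((r \/ q) -> (p -> r)) -> p)
  9. (p -> (~((r \/ q) -> (p -> r)) -> p))
  10. ~(p -> (~((r \/ q) -> (p -> r)) -> p))
Total distinct subformulas = 10

10


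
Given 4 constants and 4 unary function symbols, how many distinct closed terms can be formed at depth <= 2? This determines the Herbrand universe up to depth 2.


Herbrand terms by depth:
Depth 0: 4 constants
Depth 1: 16 new terms (running total: 20)
Depth 2: 64 new terms (running total: 84)
Total distinct ground terms = 84

84


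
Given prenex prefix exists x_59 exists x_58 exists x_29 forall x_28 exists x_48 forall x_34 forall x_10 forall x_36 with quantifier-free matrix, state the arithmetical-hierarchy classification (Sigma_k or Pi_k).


Leading quantifier is exists, so the class is Sigma.
Number of quantifier blocks = alternations + 1 = 3 + 1 = 4.
Classification: Sigma_4

Sigma_4


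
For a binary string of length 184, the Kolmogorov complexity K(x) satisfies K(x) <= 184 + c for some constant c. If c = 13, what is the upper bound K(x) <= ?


K(x) <= |x| + c = 184 + 13 = 197

197


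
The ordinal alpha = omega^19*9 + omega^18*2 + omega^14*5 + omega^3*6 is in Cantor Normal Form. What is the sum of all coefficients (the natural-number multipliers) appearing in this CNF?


CNF: omega^19*9 + omega^18*2 + omega^14*5 + omega^3*6
Coefficients: 9 + 2 + 5 + 6 = 22

22


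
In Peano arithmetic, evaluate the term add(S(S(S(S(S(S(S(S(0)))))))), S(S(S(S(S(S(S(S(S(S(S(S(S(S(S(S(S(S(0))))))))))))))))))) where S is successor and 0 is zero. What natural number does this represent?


add(S^8(0), S^18(0)):
S^8(0) = 8
S^18(0) = 18
8 + 18 = 26

26


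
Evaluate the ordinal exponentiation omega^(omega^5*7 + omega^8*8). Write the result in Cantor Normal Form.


omega^(omega^5*7 + omega^8*8):
In ordinal addition a term is absorbed by a following term of strictly larger exponent: 5 < 8, so omega^5*7 + omega^8*8 = omega^8*8.
omega raised to a CNF ordinal is a single CNF term: Result = omega^(omega^8*8)

omega^(omega^8*8)


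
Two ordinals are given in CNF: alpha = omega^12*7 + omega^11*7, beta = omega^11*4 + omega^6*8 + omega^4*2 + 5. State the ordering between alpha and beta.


Compare term by term from highest exponent:
alpha = omega^12*7 + omega^11*7
beta = omega^11*4 + omega^6*8 + omega^4*2 + 5
Term 1: alpha has omega^12*7, beta has omega^11*4
Term 2: alpha has omega^11*7, beta has omega^6*8
Term 3: alpha has omega^0*0, beta has omega^4*2
Term 4: alpha has omega^0*0, beta has omega^0*5
Result: alpha > beta

alpha > beta


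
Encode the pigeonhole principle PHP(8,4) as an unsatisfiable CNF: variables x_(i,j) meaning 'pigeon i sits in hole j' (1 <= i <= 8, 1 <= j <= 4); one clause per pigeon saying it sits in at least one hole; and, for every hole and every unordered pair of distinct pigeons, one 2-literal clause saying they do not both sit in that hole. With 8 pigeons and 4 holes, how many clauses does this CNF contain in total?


PHP(8,4): 8 pigeons, 4 holes, 8*4 = 32 variables.
- pigeon clauses: one per pigeon -> 8 clauses
- hole clauses: 4 holes * C(8,2) = 4 * 28 -> 112 clauses
Total clauses = 8 + 112 = 120

120


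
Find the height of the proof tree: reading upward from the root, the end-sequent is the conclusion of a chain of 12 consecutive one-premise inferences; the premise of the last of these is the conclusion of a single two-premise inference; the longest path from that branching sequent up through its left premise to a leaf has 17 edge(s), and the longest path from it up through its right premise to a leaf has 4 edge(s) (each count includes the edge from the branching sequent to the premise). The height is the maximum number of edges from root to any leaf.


Longest path through the left premise: 17 edges (measured from the branching sequent)
Longest path through the right premise: 4 edges
Height of the subtree rooted at the branching sequent: max(17, 4) = 17
The branching sequent sits 12 edges above the root (the chain of one-premise inferences), so height = 17 + 12 = 29

29


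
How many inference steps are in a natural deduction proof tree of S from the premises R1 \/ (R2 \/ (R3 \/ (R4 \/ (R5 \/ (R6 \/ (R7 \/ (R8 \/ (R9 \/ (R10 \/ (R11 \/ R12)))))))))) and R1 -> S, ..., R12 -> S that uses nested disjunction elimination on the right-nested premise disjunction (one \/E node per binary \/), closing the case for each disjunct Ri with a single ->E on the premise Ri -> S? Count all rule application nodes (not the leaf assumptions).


The premise R1 \/ (R2 \/ (R3 \/ (R4 \/ (R5 \/ (R6 \/ (R7 \/ (R8 \/ (R9 \/ (R10 \/ (R11 \/ R12)))))))))) contains 12 disjuncts, hence 11 binary \/ connectives.
- Each binary \/ is eliminated once: 11 \/E nodes.
- Each of the 12 cases Ri derives S by one ->E with Ri -> S: 12 ->E nodes.
Total = 11 + 12 = 23

23


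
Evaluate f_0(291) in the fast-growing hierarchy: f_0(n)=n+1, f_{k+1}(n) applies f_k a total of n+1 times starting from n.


f_0(291) = 291 + 1 = 292

292


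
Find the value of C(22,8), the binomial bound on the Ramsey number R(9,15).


R(9,15) <= C(9+15-2, 9-1) = C(22, 8)
C(22, 8) = 22! / (8! * 14!)
= 319770

319770


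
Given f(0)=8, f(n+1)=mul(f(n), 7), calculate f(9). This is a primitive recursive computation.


f(0) = 8
f(1) = mul(f(0), 7) = mul(8, 7) = 56
f(2) = mul(f(1), 7) = mul(56, 7) = 392
f(3) = mul(f(2), 7) = mul(392, 7) = 2744
f(4) = mul(f(3), 7) = mul(2744, 7) = 19208
f(5) = mul(f(4), 7) = mul(19208, 7) = 134456
f(6) = mul(f(5), 7) = mul(134456, 7) = 941192
f(7) = mul(f(6), 7) = mul(941192, 7) = 6588344
f(8) = mul(f(7), 7) = mul(6588344, 7) = 46118408
f(9) = mul(f(8), 7) = mul(46118408, 7) = 322828856


322828856


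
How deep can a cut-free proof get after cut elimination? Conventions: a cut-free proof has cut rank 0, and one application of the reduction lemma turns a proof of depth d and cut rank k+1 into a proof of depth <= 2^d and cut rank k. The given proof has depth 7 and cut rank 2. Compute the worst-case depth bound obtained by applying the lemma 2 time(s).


Each rank reduction sends depth d to at most 2^d; cut rank r needs r reductions.
2_0(7) = 7
2_1(7) = 2^7 = 128
2_2(7) = 2^128 = 340282366920938463463374607431768211456
Cut-free depth bound = 340282366920938463463374607431768211456

340282366920938463463374607431768211456


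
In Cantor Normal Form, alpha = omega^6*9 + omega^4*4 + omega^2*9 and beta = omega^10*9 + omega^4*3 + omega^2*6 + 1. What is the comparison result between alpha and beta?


Compare term by term from highest exponent:
alpha = omega^6*9 + omega^4*4 + omega^2*9
beta = omega^10*9 + omega^4*3 + omega^2*6 + 1
Term 1: alpha has omega^6*9, beta has omega^10*9
Term 2: alpha has omega^4*4, beta has omega^4*3
Term 3: alpha has omega^2*9, beta has omega^2*6
Term 4: alpha has omega^0*0, beta has omega^0*1
Result: alpha < beta

alpha < beta
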